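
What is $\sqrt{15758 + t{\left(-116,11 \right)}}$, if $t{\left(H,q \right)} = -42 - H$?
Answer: $2 \sqrt{3958} \approx 125.83$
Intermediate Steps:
$\sqrt{15758 + t{\left(-116,11 \right)}} = \sqrt{15758 - -74} = \sqrt{15758 + \left(-42 + 116\right)} = \sqrt{15758 + 74} = \sqrt{15832} = 2 \sqrt{3958}$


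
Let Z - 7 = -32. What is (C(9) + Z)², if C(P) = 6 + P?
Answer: 100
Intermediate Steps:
Z = -25 (Z = 7 - 32 = -25)
(C(9) + Z)² = ((6 + 9) - 25)² = (15 - 25)² = (-10)² = 100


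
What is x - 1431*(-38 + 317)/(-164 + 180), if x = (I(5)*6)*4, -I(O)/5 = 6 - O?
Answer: -401169/16 ≈ -25073.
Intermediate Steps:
I(O) = -30 + 5*O (I(O) = -5*(6 - O) = -30 + 5*O)
x = -120 (x = ((-30 + 5*5)*6)*4 = ((-30 + 25)*6)*4 = -5*6*4 = -30*4 = -120)
x - 1431*(-38 + 317)/(-164 + 180) = -120 - 1431*(-38 + 317)/(-164 + 180) = -120 - 399249/16 = -401169/16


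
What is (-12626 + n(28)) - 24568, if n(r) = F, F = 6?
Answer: -37188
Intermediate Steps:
n(r) = 6
(-12626 + n(28)) - 24568 = (-12626 + 6) - 24568 = -12620 - 24568 = -37188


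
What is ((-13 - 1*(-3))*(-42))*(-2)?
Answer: -840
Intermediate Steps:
((-13 - 1*(-3))*(-42))*(-2) = ((-13 + 3)*(-42))*(-2) = -10*(-42)*(-2) = 420*(-2) = -840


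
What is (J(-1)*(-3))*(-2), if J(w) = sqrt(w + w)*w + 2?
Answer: 12 - 6*I*sqrt(2) ≈ 12.0 - 8.4853*I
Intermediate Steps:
J(w) = 2 + sqrt(2)*w**(3/2) (J(w) = sqrt(2*w)*w + 2 = (sqrt(2)*sqrt(w))*w + 2 = sqrt(2)*w**(3/2) + 2 = 2 + sqrt(2)*w**(3/2))
(J(-1)*(-3))*(-2) = ((2 + sqrt(2)*(-1)**(3/2))*(-3))*(-2) = ((2 + sqrt(2)*(-I))*(-3))*(-2) = ((2 - I*sqrt(2))*(-3))*(-2) = (-6 + 3*I*sqrt(2))*(-2) = 12 - 6*I*sqrt(2)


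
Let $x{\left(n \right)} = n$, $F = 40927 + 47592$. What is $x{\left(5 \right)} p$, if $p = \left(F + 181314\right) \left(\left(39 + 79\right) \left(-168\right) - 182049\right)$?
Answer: $-272359986045$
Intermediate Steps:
$F = 88519$
$p = -54471997209$ ($p = \left(88519 + 181314\right) \left(\left(39 + 79\right) \left(-168\right) - 182049\right) = 269833 \left(118 \left(-168\right) - 182049\right) = 269833 \left(-19824 - 182049\right) = 269833 \left(-201873\right) = -54471997209$)
$x{\left(5 \right)} p = 5 \left(-54471997209\right) = -272359986045$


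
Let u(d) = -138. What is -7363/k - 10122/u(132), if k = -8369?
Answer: 14287852/192487 ≈ 74.228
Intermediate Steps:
-7363/k - 10122/u(132) = -7363/(-8369) - 10122/(-138) = -7363*(-1/8369) - 10122*(-1/138) = 7363/8369 + 1687/23 = 14287852/192487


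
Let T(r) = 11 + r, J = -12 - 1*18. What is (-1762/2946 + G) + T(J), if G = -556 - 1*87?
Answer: -976007/1473 ≈ -662.60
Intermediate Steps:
J = -30 (J = -12 - 18 = -30)
G = -643 (G = -556 - 87 = -643)
(-1762/2946 + G) + T(J) = (-1762/2946 - 643) + (11 - 30) = (-1762*1/2946 - 643) - 19 = (-881/1473 - 643) - 19 = -948020/1473 - 19 = -976007/1473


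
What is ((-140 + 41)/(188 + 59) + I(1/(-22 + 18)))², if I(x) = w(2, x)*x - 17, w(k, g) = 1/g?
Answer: 16410601/61009 ≈ 268.99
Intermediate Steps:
I(x) = -16 (I(x) = x/x - 17 = 1 - 17 = -16)
((-140 + 41)/(188 + 59) + I(1/(-22 + 18)))² = ((-140 + 41)/(188 + 59) - 16)² = (-99/247 - 16)² = (-4051/247)² = 16410601/61009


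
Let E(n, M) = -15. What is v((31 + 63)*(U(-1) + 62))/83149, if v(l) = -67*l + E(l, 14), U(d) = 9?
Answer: -447173/83149 ≈ -5.3780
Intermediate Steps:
v(l) = -15 - 67*l (v(l) = -67*l - 15 = -15 - 67*l)
v((31 + 63)*(U(-1) + 62))/83149 = (-15 - 67*(31 + 63)*(9 + 62))/83149 = (-15 - 6298*71)*(1/83149) = (-15 - 67*6674)*(1/83149) = (-15 - 447158)*(1/83149) = -447173*1/83149 = -447173/83149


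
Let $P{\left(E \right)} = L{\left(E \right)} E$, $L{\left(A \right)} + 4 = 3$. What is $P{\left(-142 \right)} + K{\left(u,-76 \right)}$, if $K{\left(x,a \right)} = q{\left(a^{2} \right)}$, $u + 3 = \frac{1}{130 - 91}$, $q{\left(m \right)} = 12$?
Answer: $154$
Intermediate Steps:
$L{\left(A \right)} = -1$ ($L{\left(A \right)} = -4 + 3 = -1$)
$P{\left(E \right)} = - E$
$u = - \frac{116}{39}$ ($u = -3 + \frac{1}{130 - 91} = -3 + \frac{1}{39} = - \frac{116}{39} \approx -2.9744$)
$K{\left(x,a \right)} = 12$
$P{\left(-142 \right)} + K{\left(u,-76 \right)} = \left(-1\right) \left(-142\right) + 12 = 142 + 12 = 154$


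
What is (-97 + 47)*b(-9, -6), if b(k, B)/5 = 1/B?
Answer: 125/3 ≈ 41.667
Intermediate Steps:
b(k, B) = 5/B
(-97 + 47)*b(-9, -6) = (-97 + 47)*(5/(-6)) = -250*(-1)/6 = -50*(-⅚) = 125/3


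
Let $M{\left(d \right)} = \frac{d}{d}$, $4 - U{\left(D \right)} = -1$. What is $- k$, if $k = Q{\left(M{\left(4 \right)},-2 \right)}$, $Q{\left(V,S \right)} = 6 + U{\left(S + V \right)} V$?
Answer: $-11$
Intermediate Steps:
$U{\left(D \right)} = 5$ ($U{\left(D \right)} = 4 - -1 = 4 + 1 = 5$)
$M{\left(d \right)} = 1$
$Q{\left(V,S \right)} = 6 + 5 V$
$k = 11$ ($k = 6 + 5 \cdot 1 = 6 + 5 = 11$)
$- k = \left(-1\right) 11 = -11$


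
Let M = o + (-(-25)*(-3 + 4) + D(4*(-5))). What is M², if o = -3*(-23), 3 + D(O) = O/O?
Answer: 8464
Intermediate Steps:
D(O) = -2 (D(O) = -3 + O/O = -3 + 1 = -2)
o = 69
M = 92 (M = 69 + (-(-25)*(-3 + 4) - 2) = 69 + (-(-25) - 2) = 69 + (-5*(-5) - 2) = 69 + (25 - 2) = 69 + 23 = 92)
M² = 92² = 8464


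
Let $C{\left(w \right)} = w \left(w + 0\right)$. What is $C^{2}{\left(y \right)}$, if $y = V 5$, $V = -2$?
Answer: $10000$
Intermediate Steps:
$y = -10$ ($y = \left(-2\right) 5 = -10$)
$C{\left(w \right)} = w^{2}$ ($C{\left(w \right)} = w w = w^{2}$)
$C^{2}{\left(y \right)} = \left(\left(-10\right)^{2}\right)^{2} = 100^{2} = 10000$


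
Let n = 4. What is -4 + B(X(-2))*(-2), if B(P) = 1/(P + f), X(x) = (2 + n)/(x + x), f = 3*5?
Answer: -112/27 ≈ -4.1481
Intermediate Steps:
f = 15
X(x) = 3/x (X(x) = (2 + 4)/(x + x) = 6/((2*x)) = 6*(1/(2*x)) = 3/x)
B(P) = 1/(15 + P) (B(P) = 1/(P + 15) = 1/(15 + P))
-4 + B(X(-2))*(-2) = -4 - 2/(15 + 3/(-2)) = -4 - 2/(15 + 3*(-1/2)) = -4 - 2/(15 - 3/2) = -4 - 2/(27/2) = -4 + (2/27)*(-2) = -4 - 4/27 = -112/27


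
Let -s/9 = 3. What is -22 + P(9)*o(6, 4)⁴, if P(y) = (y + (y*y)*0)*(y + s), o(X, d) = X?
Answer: -209974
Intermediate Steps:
s = -27 (s = -9*3 = -27)
P(y) = y*(-27 + y) (P(y) = (y + (y*y)*0)*(y - 27) = (y + y²*0)*(-27 + y) = (y + 0)*(-27 + y) = y*(-27 + y))
-22 + P(9)*o(6, 4)⁴ = -22 + (9*(-27 + 9))*6⁴ = -22 + (9*(-18))*1296 = -22 - 162*1296 = -22 - 209952 = -209974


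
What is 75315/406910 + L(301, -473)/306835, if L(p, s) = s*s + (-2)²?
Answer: 22829694611/24970845970 ≈ 0.91425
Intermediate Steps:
L(p, s) = 4 + s² (L(p, s) = s² + 4 = 4 + s²)
75315/406910 + L(301, -473)/306835 = 75315/406910 + (4 + (-473)²)/306835 = 75315*(1/406910) + (4 + 223729)*(1/306835) = 15063/81382 + 223733*(1/306835) = 15063/81382 + 223733/306835 = 22829694611/24970845970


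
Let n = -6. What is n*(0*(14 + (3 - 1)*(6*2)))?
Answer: 0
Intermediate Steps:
n*(0*(14 + (3 - 1)*(6*2))) = -0*(14 + (3 - 1)*(6*2)) = -0*(14 + 2*12) = -0*(14 + 24) = -0*38 = -6*0 = 0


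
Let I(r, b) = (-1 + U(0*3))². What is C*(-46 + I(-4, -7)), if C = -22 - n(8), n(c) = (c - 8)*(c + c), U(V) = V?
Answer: 990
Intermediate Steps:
n(c) = 2*c*(-8 + c) (n(c) = (-8 + c)*(2*c) = 2*c*(-8 + c))
C = -22 (C = -22 - 2*8*(-8 + 8) = -22 - 2*8*0 = -22 - 1*0 = -22 + 0 = -22)
I(r, b) = 1 (I(r, b) = (-1 + 0*3)² = (-1 + 0)² = (-1)² = 1)
C*(-46 + I(-4, -7)) = -22*(-46 + 1) = -22*(-45) = 990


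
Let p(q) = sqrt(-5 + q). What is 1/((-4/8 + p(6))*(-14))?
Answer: -1/7 ≈ -0.14286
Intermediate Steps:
1/((-4/8 + p(6))*(-14)) = 1/((-4/8 + sqrt(-5 + 6))*(-14)) = 1/((-4*1/8 + sqrt(1))*(-14)) = 1/((-1/2 + 1)*(-14)) = 1/((1/2)*(-14)) = 1/(-7) = -1/7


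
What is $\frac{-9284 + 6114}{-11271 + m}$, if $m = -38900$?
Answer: $\frac{3170}{50171} \approx 0.063184$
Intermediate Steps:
$\frac{-9284 + 6114}{-11271 + m} = \frac{-9284 + 6114}{-11271 - 38900} = - \frac{3170}{-50171} = \left(-3170\right) \left(- \frac{1}{50171}\right) = \frac{3170}{50171}$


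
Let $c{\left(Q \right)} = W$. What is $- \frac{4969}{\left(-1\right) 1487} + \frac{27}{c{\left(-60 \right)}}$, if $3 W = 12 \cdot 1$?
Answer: $\frac{60025}{5948} \approx 10.092$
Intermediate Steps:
$W = 4$ ($W = \frac{12 \cdot 1}{3} = \frac{1}{3} \cdot 12 = 4$)
$c{\left(Q \right)} = 4$
$- \frac{4969}{\left(-1\right) 1487} + \frac{27}{c{\left(-60 \right)}} = - \frac{4969}{\left(-1\right) 1487} + \frac{27}{4} = - \frac{4969}{-1487} + 27 \cdot \frac{1}{4} = \left(-4969\right) \left(- \frac{1}{1487}\right) + \frac{27}{4} = \frac{4969}{1487} + \frac{27}{4} = \frac{60025}{5948}$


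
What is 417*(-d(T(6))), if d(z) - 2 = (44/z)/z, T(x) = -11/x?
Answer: -69222/11 ≈ -6292.9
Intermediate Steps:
d(z) = 2 + 44/z² (d(z) = 2 + (44/z)/z = 2 + 44/z²)
417*(-d(T(6))) = 417*(-(2 + 44/(-11/6)²)) = 417*(-(2 + 44*(36/121))) = 417*(-(2 + 144/11)) = 417*(-1*166/11) = 417*(-166/11) = -69222/11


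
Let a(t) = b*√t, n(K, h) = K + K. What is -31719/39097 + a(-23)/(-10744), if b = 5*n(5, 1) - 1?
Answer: -31719/39097 - 49*I*√23/10744 ≈ -0.81129 - 0.021872*I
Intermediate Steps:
n(K, h) = 2*K
b = 49 (b = 5*(2*5) - 1 = 5*10 - 1 = 50 - 1 = 49)
a(t) = 49*√t
-31719/39097 + a(-23)/(-10744) = -31719/39097 + (49*√(-23))/(-10744) = -31719*1/39097 + (49*(I*√23))*(-1/10744) = -31719/39097 + (49*I*√23)*(-1/10744) = -31719/39097 - 49*I*√23/10744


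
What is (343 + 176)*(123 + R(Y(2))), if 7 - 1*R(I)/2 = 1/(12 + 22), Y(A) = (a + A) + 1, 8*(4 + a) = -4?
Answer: 1208232/17 ≈ 71073.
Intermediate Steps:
a = -9/2 (a = -4 + (⅛)*(-4) = -4 - ½ = -9/2 ≈ -4.5000)
Y(A) = -7/2 + A (Y(A) = (-9/2 + A) + 1 = -7/2 + A)
R(I) = 237/17 (R(I) = 14 - 2/(12 + 22) = 14 - 2/34 = 14 - 2*1/34 = 14 - 1/17 = 237/17)
(343 + 176)*(123 + R(Y(2))) = (343 + 176)*(123 + 237/17) = 519*(2328/17) = 1208232/17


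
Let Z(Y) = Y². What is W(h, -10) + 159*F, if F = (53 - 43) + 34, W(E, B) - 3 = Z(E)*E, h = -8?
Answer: 6487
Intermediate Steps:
W(E, B) = 3 + E³ (W(E, B) = 3 + E²*E = 3 + E³)
F = 44 (F = 10 + 34 = 44)
W(h, -10) + 159*F = (3 + (-8)³) + 159*44 = (3 - 512) + 6996 = -509 + 6996 = 6487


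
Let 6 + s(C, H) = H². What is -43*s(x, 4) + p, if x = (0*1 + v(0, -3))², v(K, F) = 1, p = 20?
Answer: -410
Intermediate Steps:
x = 1 (x = (0*1 + 1)² = (0 + 1)² = 1² = 1)
s(C, H) = -6 + H²
-43*s(x, 4) + p = -43*(-6 + 4²) + 20 = -43*(-6 + 16) + 20 = -43*10 + 20 = -430 + 20 = -410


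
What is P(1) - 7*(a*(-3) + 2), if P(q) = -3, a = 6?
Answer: 109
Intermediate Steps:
P(1) - 7*(a*(-3) + 2) = -3 - 7*(6*(-3) + 2) = -3 - 7*(-18 + 2) = -3 - 7*(-16) = -3 + 112 = 109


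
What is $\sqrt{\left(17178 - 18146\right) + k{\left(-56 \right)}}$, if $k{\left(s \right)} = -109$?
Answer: $i \sqrt{1077} \approx 32.818 i$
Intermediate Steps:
$\sqrt{\left(17178 - 18146\right) + k{\left(-56 \right)}} = \sqrt{\left(17178 - 18146\right) - 109} = \sqrt{-968 - 109} = \sqrt{-1077} = i \sqrt{1077}$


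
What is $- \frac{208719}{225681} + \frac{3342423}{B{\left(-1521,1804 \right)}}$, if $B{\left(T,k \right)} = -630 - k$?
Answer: $- \frac{251609795703}{183102518} \approx -1374.1$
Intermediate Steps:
$- \frac{208719}{225681} + \frac{3342423}{B{\left(-1521,1804 \right)}} = - \frac{208719}{225681} + \frac{3342423}{-630 - 1804} = \left(-208719\right) \frac{1}{225681} + \frac{3342423}{-630 - 1804} = - \frac{69573}{75227} + \frac{3342423}{-2434} = - \frac{69573}{75227} + 3342423 \left(- \frac{1}{2434}\right) = - \frac{69573}{75227} - \frac{3342423}{2434} = - \frac{251609795703}{183102518}$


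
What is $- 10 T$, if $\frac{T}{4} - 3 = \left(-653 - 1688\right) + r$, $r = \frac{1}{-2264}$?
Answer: $\frac{26466165}{283} \approx 93520.0$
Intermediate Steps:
$r = - \frac{1}{2264} \approx -0.0004417$
$T = - \frac{5293233}{566}$ ($T = 12 + 4 \left(\left(-653 - 1688\right) - \frac{1}{2264}\right) = 12 + 4 \left(-2341 - \frac{1}{2264}\right) = 12 + 4 \left(- \frac{5300025}{2264}\right) = 12 - \frac{5300025}{566} = - \frac{5293233}{566} \approx -9352.0$)
$- 10 T = \left(-10\right) \left(- \frac{5293233}{566}\right) = \frac{26466165}{283}$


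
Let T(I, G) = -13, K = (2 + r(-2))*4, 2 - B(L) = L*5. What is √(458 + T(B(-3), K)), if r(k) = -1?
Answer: √445 ≈ 21.095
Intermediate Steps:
B(L) = 2 - 5*L (B(L) = 2 - L*5 = 2 - 5*L)
K = 4 (K = (2 - 1)*4 = 1*4 = 4)
√(458 + T(B(-3), K)) = √(458 - 13) = √445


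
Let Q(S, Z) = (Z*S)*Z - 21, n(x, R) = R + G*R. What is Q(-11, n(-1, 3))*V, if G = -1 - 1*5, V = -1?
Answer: 2496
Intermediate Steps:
G = -6 (G = -1 - 5 = -6)
n(x, R) = -5*R (n(x, R) = R - 6*R = -5*R)
Q(S, Z) = -21 + S*Z**2 (Q(S, Z) = (S*Z)*Z - 21 = S*Z**2 - 21 = -21 + S*Z**2)
Q(-11, n(-1, 3))*V = (-21 - 11*(-5*3)**2)*(-1) = (-21 - 11*(-15)**2)*(-1) = (-21 - 11*225)*(-1) = (-21 - 2475)*(-1) = -2496*(-1) = 2496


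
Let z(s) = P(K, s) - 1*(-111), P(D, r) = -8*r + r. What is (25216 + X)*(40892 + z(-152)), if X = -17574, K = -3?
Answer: 321476014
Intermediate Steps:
P(D, r) = -7*r
z(s) = 111 - 7*s (z(s) = -7*s - 1*(-111) = -7*s + 111 = 111 - 7*s)
(25216 + X)*(40892 + z(-152)) = (25216 - 17574)*(40892 + (111 - 7*(-152))) = 7642*(40892 + (111 + 1064)) = 7642*(40892 + 1175) = 7642*42067 = 321476014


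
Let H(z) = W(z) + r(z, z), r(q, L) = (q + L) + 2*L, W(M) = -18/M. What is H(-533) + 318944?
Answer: 168860814/533 ≈ 3.1681e+5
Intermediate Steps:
r(q, L) = q + 3*L (r(q, L) = (L + q) + 2*L = q + 3*L)
H(z) = -18/z + 4*z (H(z) = -18/z + (z + 3*z) = -18/z + 4*z)
H(-533) + 318944 = (-18/(-533) + 4*(-533)) + 318944 = (-18*(-1/533) - 2132) + 318944 = (18/533 - 2132) + 318944 = -1136338/533 + 318944 = 168860814/533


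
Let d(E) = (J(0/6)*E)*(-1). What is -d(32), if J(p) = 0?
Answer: 0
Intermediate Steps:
d(E) = 0 (d(E) = (0*E)*(-1) = 0*(-1) = 0)
-d(32) = -1*0 = 0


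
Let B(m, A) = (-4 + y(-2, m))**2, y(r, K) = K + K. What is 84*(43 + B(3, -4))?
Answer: 3948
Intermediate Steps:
y(r, K) = 2*K
B(m, A) = (-4 + 2*m)**2
84*(43 + B(3, -4)) = 84*(43 + 4*(-2 + 3)**2) = 84*(43 + 4*1**2) = 84*(43 + 4*1) = 84*(43 + 4) = 84*47 = 3948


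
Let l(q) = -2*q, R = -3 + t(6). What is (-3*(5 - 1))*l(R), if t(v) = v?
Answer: 72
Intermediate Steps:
R = 3 (R = -3 + 6 = 3)
(-3*(5 - 1))*l(R) = (-3*(5 - 1))*(-2*3) = -3*4*(-6) = -12*(-6) = 72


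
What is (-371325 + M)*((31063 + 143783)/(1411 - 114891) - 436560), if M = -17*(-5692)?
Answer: 6801013751024703/56740 ≈ 1.1986e+11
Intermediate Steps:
M = 96764
(-371325 + M)*((31063 + 143783)/(1411 - 114891) - 436560) = (-371325 + 96764)*((31063 + 143783)/(1411 - 114891) - 436560) = -274561*(174846/(-113480) - 436560) = -274561*(174846*(-1/113480) - 436560) = -274561*(-87423/56740 - 436560) = -274561*(-24770501823/56740) = 6801013751024703/56740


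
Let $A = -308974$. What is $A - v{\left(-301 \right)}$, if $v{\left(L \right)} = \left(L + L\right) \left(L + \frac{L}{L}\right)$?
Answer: $-489574$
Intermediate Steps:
$v{\left(L \right)} = 2 L \left(1 + L\right)$ ($v{\left(L \right)} = 2 L \left(L + 1\right) = 2 L \left(1 + L\right)$)
$A - v{\left(-301 \right)} = -308974 - 2 \left(-301\right) \left(1 - 301\right) = -308974 - 2 \left(-301\right) \left(-300\right) = -308974 - 180600 = -489574$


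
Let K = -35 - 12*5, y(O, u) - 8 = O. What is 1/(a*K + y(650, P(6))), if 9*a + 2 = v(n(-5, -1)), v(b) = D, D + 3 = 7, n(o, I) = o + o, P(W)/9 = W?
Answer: 9/5732 ≈ 0.0015701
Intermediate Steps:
P(W) = 9*W
y(O, u) = 8 + O
n(o, I) = 2*o
K = -95 (K = -35 - 60 = -95)
D = 4 (D = -3 + 7 = 4)
v(b) = 4
a = 2/9 (a = -2/9 + (1/9)*4 = -2/9 + 4/9 = 2/9 ≈ 0.22222)
1/(a*K + y(650, P(6))) = 1/((2/9)*(-95) + (8 + 650)) = 1/(-190/9 + 658) = 1/(5732/9) = 9/5732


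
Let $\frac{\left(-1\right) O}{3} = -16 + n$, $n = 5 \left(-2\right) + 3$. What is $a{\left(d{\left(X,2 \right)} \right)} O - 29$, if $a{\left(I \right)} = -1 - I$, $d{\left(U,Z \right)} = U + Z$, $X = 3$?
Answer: $-443$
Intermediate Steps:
$n = -7$ ($n = -10 + 3 = -7$)
$O = 69$ ($O = - 3 \left(-16 - 7\right) = \left(-3\right) \left(-23\right) = 69$)
$a{\left(d{\left(X,2 \right)} \right)} O - 29 = \left(-1 - \left(3 + 2\right)\right) 69 - 29 = \left(-1 - 5\right) 69 - 29 = \left(-6\right) 69 - 29 = -414 - 29 = -443$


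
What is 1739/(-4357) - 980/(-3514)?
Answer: -131499/1093607 ≈ -0.12024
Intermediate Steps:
1739/(-4357) - 980/(-3514) = 1739*(-1/4357) - 980*(-1/3514) = -1739/4357 + 70/251 = -131499/1093607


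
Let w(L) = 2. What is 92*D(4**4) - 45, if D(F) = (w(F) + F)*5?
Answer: 118635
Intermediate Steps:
D(F) = 10 + 5*F (D(F) = (2 + F)*5 = 10 + 5*F)
92*D(4**4) - 45 = 92*(10 + 5*4**4) - 45 = 92*(10 + 5*256) - 45 = 92*(10 + 1280) - 45 = 92*1290 - 45 = 118680 - 45 = 118635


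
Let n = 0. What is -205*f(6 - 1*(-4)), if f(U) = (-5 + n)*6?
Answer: 6150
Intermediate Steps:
f(U) = -30 (f(U) = (-5 + 0)*6 = -5*6 = -30)
-205*f(6 - 1*(-4)) = -205*(-30) = 6150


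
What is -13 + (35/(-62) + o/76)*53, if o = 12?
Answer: -40701/1178 ≈ -34.551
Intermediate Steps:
-13 + (35/(-62) + o/76)*53 = -13 + (35/(-62) + 12/76)*53 = -13 + (35*(-1/62) + 12*(1/76))*53 = -13 + (-35/62 + 3/19)*53 = -13 - 479/1178*53 = -13 - 25387/1178 = -40701/1178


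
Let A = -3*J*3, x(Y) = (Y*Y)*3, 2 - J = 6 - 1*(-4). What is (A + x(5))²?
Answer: 21609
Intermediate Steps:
J = -8 (J = 2 - (6 - 1*(-4)) = 2 - (6 + 4) = 2 - 1*10 = 2 - 10 = -8)
x(Y) = 3*Y² (x(Y) = Y²*3 = 3*Y²)
A = 72 (A = -3*(-8)*3 = 24*3 = 72)
(A + x(5))² = (72 + 3*5²)² = (72 + 3*25)² = (72 + 75)² = 147² = 21609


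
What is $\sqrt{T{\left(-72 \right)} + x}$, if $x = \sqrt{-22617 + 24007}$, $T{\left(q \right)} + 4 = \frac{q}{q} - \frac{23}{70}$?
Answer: $\frac{\sqrt{-16310 + 4900 \sqrt{1390}}}{70} \approx 5.827$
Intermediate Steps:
$T{\left(q \right)} = - \frac{233}{70}$ ($T{\left(q \right)} = -4 + \left(\frac{q}{q} - \frac{23}{70}\right) = -4 + \left(1 - \frac{23}{70}\right) = -4 + \frac{47}{70} = - \frac{233}{70}$)
$x = \sqrt{1390} \approx 37.283$
$\sqrt{T{\left(-72 \right)} + x} = \sqrt{- \frac{233}{70} + \sqrt{1390}}$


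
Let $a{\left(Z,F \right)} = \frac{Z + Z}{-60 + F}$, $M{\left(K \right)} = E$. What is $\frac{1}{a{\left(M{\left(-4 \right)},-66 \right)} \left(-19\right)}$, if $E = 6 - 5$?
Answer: $\frac{63}{19} \approx 3.3158$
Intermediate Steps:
$E = 1$
$M{\left(K \right)} = 1$
$a{\left(Z,F \right)} = \frac{2 Z}{-60 + F}$
$\frac{1}{a{\left(M{\left(-4 \right)},-66 \right)} \left(-19\right)} = \frac{1}{2 \cdot 1 \frac{1}{-60 - 66} \left(-19\right)} = \frac{1}{2 \cdot 1 \frac{1}{-126} \left(-19\right)} = \frac{1}{2 \cdot 1 \left(- \frac{1}{126}\right) \left(-19\right)} = \frac{1}{\left(- \frac{1}{63}\right) \left(-19\right)} = \frac{1}{\frac{19}{63}} = \frac{63}{19}$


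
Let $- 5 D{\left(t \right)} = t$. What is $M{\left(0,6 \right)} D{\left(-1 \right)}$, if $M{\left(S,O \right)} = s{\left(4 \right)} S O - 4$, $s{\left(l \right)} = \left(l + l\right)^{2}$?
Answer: $- \frac{4}{5} \approx -0.8$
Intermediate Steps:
$s{\left(l \right)} = 4 l^{2}$ ($s{\left(l \right)} = \left(2 l\right)^{2} = 4 l^{2}$)
$D{\left(t \right)} = - \frac{t}{5}$
$M{\left(S,O \right)} = -4 + 64 O S$ ($M{\left(S,O \right)} = 4 \cdot 4^{2} S O - 4 = 4 \cdot 16 S O - 4 = 64 S O - 4 = 64 O S - 4 = -4 + 64 O S$)
$M{\left(0,6 \right)} D{\left(-1 \right)} = \left(-4 + 64 \cdot 6 \cdot 0\right) \left(\left(- \frac{1}{5}\right) \left(-1\right)\right) = \left(-4 + 0\right) \frac{1}{5} = \left(-4\right) \frac{1}{5} = - \frac{4}{5}$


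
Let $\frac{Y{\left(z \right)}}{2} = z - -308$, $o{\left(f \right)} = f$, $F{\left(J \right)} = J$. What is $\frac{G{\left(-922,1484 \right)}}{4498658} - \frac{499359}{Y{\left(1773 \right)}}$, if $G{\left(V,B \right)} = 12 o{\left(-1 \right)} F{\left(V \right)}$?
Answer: $- \frac{1123199655927}{9361707298} \approx -119.98$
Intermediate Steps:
$Y{\left(z \right)} = 616 + 2 z$ ($Y{\left(z \right)} = 2 \left(z - -308\right) = 2 \left(z + 308\right) = 2 \left(308 + z\right) = 616 + 2 z$)
$G{\left(V,B \right)} = - 12 V$ ($G{\left(V,B \right)} = 12 \left(-1\right) V = - 12 V$)
$\frac{G{\left(-922,1484 \right)}}{4498658} - \frac{499359}{Y{\left(1773 \right)}} = \frac{\left(-12\right) \left(-922\right)}{4498658} - \frac{499359}{616 + 2 \cdot 1773} = 11064 \cdot \frac{1}{4498658} - \frac{499359}{616 + 3546} = \frac{5532}{2249329} - \frac{499359}{4162} = - \frac{1123199655927}{9361707298}$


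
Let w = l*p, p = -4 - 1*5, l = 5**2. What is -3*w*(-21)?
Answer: -14175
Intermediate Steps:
l = 25
p = -9 (p = -4 - 5 = -9)
w = -225 (w = 25*(-9) = -225)
-3*w*(-21) = -3*(-225)*(-21) = 675*(-21) = -14175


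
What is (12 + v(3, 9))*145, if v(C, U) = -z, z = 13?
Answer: -145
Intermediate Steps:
v(C, U) = -13 (v(C, U) = -1*13 = -13)
(12 + v(3, 9))*145 = (12 - 13)*145 = -1*145 = -145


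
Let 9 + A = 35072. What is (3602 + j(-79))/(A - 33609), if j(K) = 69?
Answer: 3671/1454 ≈ 2.5248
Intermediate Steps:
A = 35063 (A = -9 + 35072 = 35063)
(3602 + j(-79))/(A - 33609) = (3602 + 69)/(35063 - 33609) = 3671/1454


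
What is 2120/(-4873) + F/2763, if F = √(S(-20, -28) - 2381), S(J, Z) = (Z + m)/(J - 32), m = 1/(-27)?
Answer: -2120/4873 + I*√130344513/646542 ≈ -0.43505 + 0.017658*I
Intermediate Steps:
m = -1/27 ≈ -0.037037
S(J, Z) = (-1/27 + Z)/(-32 + J) (S(J, Z) = (Z - 1/27)/(J - 32) = (-1/27 + Z)/(-32 + J))
F = I*√130344513/234 (F = √((-1/27 - 28)/(-32 - 20) - 2381) = √(-757/27/(-52) - 2381) = √(-1/52*(-757/27) - 2381) = √(757/1404 - 2381) = √(-3342167/1404) = I*√130344513/234 ≈ 48.79*I)
2120/(-4873) + F/2763 = 2120/(-4873) + (I*√130344513/234)/2763 = 2120*(-1/4873) + (I*√130344513/234)*(1/2763) = -2120/4873 + I*√130344513/646542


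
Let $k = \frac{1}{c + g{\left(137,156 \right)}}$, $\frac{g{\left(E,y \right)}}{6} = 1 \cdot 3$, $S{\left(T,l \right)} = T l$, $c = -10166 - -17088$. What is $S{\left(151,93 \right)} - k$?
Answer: $\frac{97458419}{6940} \approx 14043.0$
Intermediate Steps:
$c = 6922$ ($c = -10166 + 17088 = 6922$)
$g{\left(E,y \right)} = 18$ ($g{\left(E,y \right)} = 6 \cdot 1 \cdot 3 = 6 \cdot 3 = 18$)
$k = \frac{1}{6940}$ ($k = \frac{1}{6922 + 18} = \frac{1}{6940} \approx 0.00014409$)
$S{\left(151,93 \right)} - k = 151 \cdot 93 - \frac{1}{6940} = 14043 - \frac{1}{6940} = \frac{97458419}{6940}$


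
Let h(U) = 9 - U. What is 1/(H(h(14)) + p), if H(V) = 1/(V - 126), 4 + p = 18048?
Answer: 131/2363763 ≈ 5.5420e-5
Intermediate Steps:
p = 18044 (p = -4 + 18048 = 18044)
H(V) = 1/(-126 + V)
1/(H(h(14)) + p) = 1/(1/(-126 + (9 - 1*14)) + 18044) = 1/(1/(-126 + (9 - 14)) + 18044) = 1/(1/(-126 - 5) + 18044) = 1/(1/(-131) + 18044) = 1/(-1/131 + 18044) = 1/(2363763/131) = 131/2363763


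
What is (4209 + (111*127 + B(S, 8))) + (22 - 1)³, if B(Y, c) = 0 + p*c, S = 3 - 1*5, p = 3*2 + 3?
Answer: 27639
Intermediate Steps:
p = 9 (p = 6 + 3 = 9)
S = -2 (S = 3 - 5 = -2)
B(Y, c) = 9*c (B(Y, c) = 0 + 9*c = 9*c)
(4209 + (111*127 + B(S, 8))) + (22 - 1)³ = (4209 + (111*127 + 9*8)) + (22 - 1)³ = (4209 + (14097 + 72)) + 21³ = (4209 + 14169) + 9261 = 18378 + 9261 = 27639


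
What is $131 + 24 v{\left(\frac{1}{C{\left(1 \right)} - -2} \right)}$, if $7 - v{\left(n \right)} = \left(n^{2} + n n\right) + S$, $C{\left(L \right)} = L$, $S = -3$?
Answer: $\frac{1097}{3} \approx 365.67$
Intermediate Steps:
$v{\left(n \right)} = 10 - 2 n^{2}$ ($v{\left(n \right)} = 7 - \left(\left(n^{2} + n n\right) - 3\right) = 7 - \left(\left(n^{2} + n^{2}\right) - 3\right) = 7 - \left(2 n^{2} - 3\right) = 7 - \left(-3 + 2 n^{2}\right) = 10 - 2 n^{2}$)
$131 + 24 v{\left(\frac{1}{C{\left(1 \right)} - -2} \right)} = 131 + 24 \left(10 - 2 \left(\frac{1}{1 - -2}\right)^{2}\right) = 131 + 24 \left(10 - 2 \left(\frac{1}{1 + 2}\right)^{2}\right) = 131 + 24 \left(10 - 2 \left(\frac{1}{3}\right)^{2}\right) = 131 + 24 \left(10 - \frac{2}{9}\right) = 131 + 24 \cdot \frac{88}{9} = 131 + \frac{704}{3} = \frac{1097}{3}$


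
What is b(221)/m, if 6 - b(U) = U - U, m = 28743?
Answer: 2/9581 ≈ 0.00020875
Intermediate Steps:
b(U) = 6 (b(U) = 6 - (U - U) = 6 - 1*0 = 6 + 0 = 6)
b(221)/m = 6/28743 = 6*(1/28743) = 2/9581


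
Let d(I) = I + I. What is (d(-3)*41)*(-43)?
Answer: 10578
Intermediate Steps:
d(I) = 2*I
(d(-3)*41)*(-43) = ((2*(-3))*41)*(-43) = -6*41*(-43) = -246*(-43) = 10578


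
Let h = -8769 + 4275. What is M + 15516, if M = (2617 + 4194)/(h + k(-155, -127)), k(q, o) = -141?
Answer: 71909849/4635 ≈ 15515.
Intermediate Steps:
h = -4494
M = -6811/4635 (M = (2617 + 4194)/(-4494 - 141) = 6811/(-4635) = 6811*(-1/4635) = -6811/4635 ≈ -1.4695)
M + 15516 = -6811/4635 + 15516 = 71909849/4635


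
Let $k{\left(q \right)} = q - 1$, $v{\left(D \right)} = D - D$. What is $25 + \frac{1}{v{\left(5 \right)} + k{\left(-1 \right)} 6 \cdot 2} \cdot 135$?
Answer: $\frac{155}{8} \approx 19.375$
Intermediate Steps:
$v{\left(D \right)} = 0$
$k{\left(q \right)} = -1 + q$
$25 + \frac{1}{v{\left(5 \right)} + k{\left(-1 \right)} 6 \cdot 2} \cdot 135 = 25 + \frac{1}{0 + \left(-1 - 1\right) 6 \cdot 2} \cdot 135 = 25 + \frac{1}{0 + \left(-2\right) 6 \cdot 2} \cdot 135 = 25 + \frac{1}{0 - 24} \cdot 135 = 25 + \frac{1}{-24} \cdot 135 = 25 - \frac{45}{8} = \frac{155}{8}$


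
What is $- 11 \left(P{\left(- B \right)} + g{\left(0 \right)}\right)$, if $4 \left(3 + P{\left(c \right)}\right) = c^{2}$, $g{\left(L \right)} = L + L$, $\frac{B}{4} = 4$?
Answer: $-671$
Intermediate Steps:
$B = 16$ ($B = 4 \cdot 4 = 16$)
$g{\left(L \right)} = 2 L$
$P{\left(c \right)} = -3 + \frac{c^{2}}{4}$
$- 11 \left(P{\left(- B \right)} + g{\left(0 \right)}\right) = - 11 \left(\left(-3 + \frac{\left(\left(-1\right) 16\right)^{2}}{4}\right) + 2 \cdot 0\right) = - 11 \left(\left(-3 + \frac{\left(-16\right)^{2}}{4}\right) + 0\right) = - 11 \left(\left(-3 + \frac{1}{4} \cdot 256\right) + 0\right) = - 11 \left(\left(-3 + 64\right) + 0\right) = - 11 \left(61 + 0\right) = \left(-11\right) 61 = -671$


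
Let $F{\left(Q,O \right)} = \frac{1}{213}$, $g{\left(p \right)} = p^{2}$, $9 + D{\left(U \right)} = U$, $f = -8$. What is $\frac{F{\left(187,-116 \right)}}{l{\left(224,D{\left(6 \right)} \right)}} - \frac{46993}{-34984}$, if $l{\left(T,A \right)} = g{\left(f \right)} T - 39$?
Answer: $\frac{143105985157}{106535410824} \approx 1.3433$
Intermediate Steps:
$D{\left(U \right)} = -9 + U$
$l{\left(T,A \right)} = -39 + 64 T$ ($l{\left(T,A \right)} = \left(-8\right)^{2} T - 39 = 64 T - 39 = -39 + 64 T$)
$F{\left(Q,O \right)} = \frac{1}{213}$
$\frac{F{\left(187,-116 \right)}}{l{\left(224,D{\left(6 \right)} \right)}} - \frac{46993}{-34984} = \frac{1}{213 \left(-39 + 64 \cdot 224\right)} - \frac{46993}{-34984} = \frac{1}{213 \left(-39 + 14336\right)} - - \frac{46993}{34984} = \frac{1}{213 \cdot 14297} + \frac{46993}{34984} = \frac{1}{213} \cdot \frac{1}{14297} + \frac{46993}{34984} = \frac{1}{3045261} + \frac{46993}{34984} = \frac{143105985157}{106535410824}$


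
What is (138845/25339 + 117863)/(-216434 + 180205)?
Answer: -2986669402/918006631 ≈ -3.2534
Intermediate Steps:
(138845/25339 + 117863)/(-216434 + 180205) = (138845*(1/25339) + 117863)/(-36229) = (138845/25339 + 117863)*(-1/36229) = (2986669402/25339)*(-1/36229) = -2986669402/918006631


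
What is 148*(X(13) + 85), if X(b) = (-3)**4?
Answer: 24568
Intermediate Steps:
X(b) = 81
148*(X(13) + 85) = 148*(81 + 85) = 148*166 = 24568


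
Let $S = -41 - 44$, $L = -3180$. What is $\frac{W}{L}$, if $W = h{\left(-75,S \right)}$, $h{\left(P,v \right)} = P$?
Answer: $\frac{5}{212} \approx 0.023585$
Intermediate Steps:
$S = -85$ ($S = -41 - 44 = -85$)
$W = -75$
$\frac{W}{L} = - \frac{75}{-3180} = \left(-75\right) \left(- \frac{1}{3180}\right) = \frac{5}{212}$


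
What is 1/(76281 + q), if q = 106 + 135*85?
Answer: 1/87862 ≈ 1.1381e-5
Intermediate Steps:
q = 11581 (q = 106 + 11475 = 11581)
1/(76281 + q) = 1/(76281 + 11581) = 1/87862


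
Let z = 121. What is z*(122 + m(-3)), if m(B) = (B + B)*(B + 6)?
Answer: 12584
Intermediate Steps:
m(B) = 2*B*(6 + B) (m(B) = (2*B)*(6 + B) = 2*B*(6 + B))
z*(122 + m(-3)) = 121*(122 + 2*(-3)*(6 - 3)) = 121*(122 + 2*(-3)*3) = 121*(122 - 18) = 121*104 = 12584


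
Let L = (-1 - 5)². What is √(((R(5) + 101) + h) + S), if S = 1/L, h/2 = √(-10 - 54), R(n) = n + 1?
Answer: √(3853 + 576*I)/6 ≈ 10.374 + 0.77115*I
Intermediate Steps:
R(n) = 1 + n
L = 36 (L = (-6)² = 36)
h = 16*I (h = 2*√(-10 - 54) = 2*√(-64) = 2*(8*I) = 16*I ≈ 16.0*I)
S = 1/36 ≈ 0.027778
√(((R(5) + 101) + h) + S) = √((((1 + 5) + 101) + 16*I) + 1/36) = √(((6 + 101) + 16*I) + 1/36) = √((107 + 16*I) + 1/36) = √(3853/36 + 16*I)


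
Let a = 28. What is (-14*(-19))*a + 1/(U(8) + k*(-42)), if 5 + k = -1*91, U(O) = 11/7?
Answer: 210294287/28235 ≈ 7448.0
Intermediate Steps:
U(O) = 11/7 (U(O) = 11*(1/7) = 11/7)
k = -96 (k = -5 - 1*91 = -5 - 91 = -96)
(-14*(-19))*a + 1/(U(8) + k*(-42)) = -14*(-19)*28 + 1/(11/7 - 96*(-42)) = 266*28 + 1/(11/7 + 4032) = 7448 + 1/(28235/7) = 7448 + 7/28235 = 210294287/28235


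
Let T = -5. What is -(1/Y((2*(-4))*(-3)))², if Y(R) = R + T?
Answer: -1/361 ≈ -0.0027701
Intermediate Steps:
Y(R) = -5 + R (Y(R) = R - 5 = -5 + R)
-(1/Y((2*(-4))*(-3)))² = -(1/(-5 + (2*(-4))*(-3)))² = -(1/(-5 - 8*(-3)))² = -(1/(-5 + 24))² = -(1/19)² = -1*1/361 = -1/361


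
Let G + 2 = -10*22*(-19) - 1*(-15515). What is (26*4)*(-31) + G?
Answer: 16469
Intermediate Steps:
G = 19693 (G = -2 + (-10*22*(-19) - 1*(-15515)) = -2 + (-220*(-19) + 15515) = -2 + (4180 + 15515) = -2 + 19695 = 19693)
(26*4)*(-31) + G = (26*4)*(-31) + 19693 = 104*(-31) + 19693 = -3224 + 19693 = 16469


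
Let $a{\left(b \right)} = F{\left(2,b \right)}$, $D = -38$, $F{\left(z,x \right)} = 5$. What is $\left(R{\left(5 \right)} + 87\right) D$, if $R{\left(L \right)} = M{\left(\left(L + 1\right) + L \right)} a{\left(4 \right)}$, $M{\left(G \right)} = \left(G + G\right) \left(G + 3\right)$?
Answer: $-61826$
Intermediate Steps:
$a{\left(b \right)} = 5$
$M{\left(G \right)} = 2 G \left(3 + G\right)$
$R{\left(L \right)} = 10 \left(1 + 2 L\right) \left(4 + 2 L\right)$ ($R{\left(L \right)} = 2 \left(\left(L + 1\right) + L\right) \left(3 + \left(\left(L + 1\right) + L\right)\right) 5 = 2 \left(\left(1 + L\right) + L\right) \left(3 + \left(\left(1 + L\right) + L\right)\right) 5 = 2 \left(1 + 2 L\right) \left(3 + \left(1 + 2 L\right)\right) 5 = 2 \left(1 + 2 L\right) \left(4 + 2 L\right) 5 = 10 \left(1 + 2 L\right) \left(4 + 2 L\right)$)
$\left(R{\left(5 \right)} + 87\right) D = \left(20 \left(1 + 2 \cdot 5\right) \left(2 + 5\right) + 87\right) \left(-38\right) = \left(20 \left(1 + 10\right) 7 + 87\right) \left(-38\right) = \left(20 \cdot 11 \cdot 7 + 87\right) \left(-38\right) = \left(1540 + 87\right) \left(-38\right) = 1627 \left(-38\right) = -61826$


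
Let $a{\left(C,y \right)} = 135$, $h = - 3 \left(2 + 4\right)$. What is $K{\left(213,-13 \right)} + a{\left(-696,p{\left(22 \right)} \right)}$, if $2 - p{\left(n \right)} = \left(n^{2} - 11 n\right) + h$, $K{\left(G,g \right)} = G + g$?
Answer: $335$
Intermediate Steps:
$h = -18$ ($h = \left(-3\right) 6 = -18$)
$p{\left(n \right)} = 20 - n^{2} + 11 n$ ($p{\left(n \right)} = 2 - \left(\left(n^{2} - 11 n\right) - 18\right) = 2 - \left(-18 + n^{2} - 11 n\right) = 2 + \left(18 - n^{2} + 11 n\right) = 20 - n^{2} + 11 n$)
$K{\left(213,-13 \right)} + a{\left(-696,p{\left(22 \right)} \right)} = \left(213 - 13\right) + 135 = 200 + 135 = 335$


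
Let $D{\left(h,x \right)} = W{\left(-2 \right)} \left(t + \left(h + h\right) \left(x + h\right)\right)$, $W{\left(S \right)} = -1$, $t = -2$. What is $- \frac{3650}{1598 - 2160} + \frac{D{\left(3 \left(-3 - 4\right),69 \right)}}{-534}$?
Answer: $\frac{203746}{75027} \approx 2.7156$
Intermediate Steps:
$D{\left(h,x \right)} = 2 - 2 h \left(h + x\right)$ ($D{\left(h,x \right)} = - (-2 + \left(h + h\right) \left(x + h\right)) = - (-2 + 2 h \left(h + x\right)) = 2 - 2 h \left(h + x\right)$)
$- \frac{3650}{1598 - 2160} + \frac{D{\left(3 \left(-3 - 4\right),69 \right)}}{-534} = - \frac{3650}{1598 - 2160} + \frac{2 - 2 \left(3 \left(-3 - 4\right)\right)^{2} - 2 \cdot 3 \left(-3 - 4\right) 69}{-534} = - \frac{3650}{-562} + \left(2 - 2 \left(3 \left(-7\right)\right)^{2} - 2 \cdot 3 \left(-7\right) 69\right) \left(- \frac{1}{534}\right) = \left(-3650\right) \left(- \frac{1}{562}\right) + \left(2 - 2 \left(-21\right)^{2} - \left(-42\right) 69\right) \left(- \frac{1}{534}\right) = \frac{1825}{281} + \left(2 - 882 + 2898\right) \left(- \frac{1}{534}\right) = \frac{1825}{281} + 2018 \left(- \frac{1}{534}\right) = \frac{1825}{281} - \frac{1009}{267} = \frac{203746}{75027}$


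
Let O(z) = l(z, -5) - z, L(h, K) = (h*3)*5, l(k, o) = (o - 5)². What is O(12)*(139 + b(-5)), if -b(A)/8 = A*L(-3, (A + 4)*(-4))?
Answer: -146168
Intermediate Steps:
l(k, o) = (-5 + o)²
L(h, K) = 15*h (L(h, K) = (3*h)*5 = 15*h)
O(z) = 100 - z (O(z) = (-5 - 5)² - z = (-10)² - z = 100 - z)
b(A) = 360*A (b(A) = -8*A*15*(-3) = -8*A*(-45) = -(-360)*A = 360*A)
O(12)*(139 + b(-5)) = (100 - 1*12)*(139 + 360*(-5)) = (100 - 12)*(139 - 1800) = 88*(-1661) = -146168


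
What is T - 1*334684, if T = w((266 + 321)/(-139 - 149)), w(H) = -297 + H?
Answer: -96475115/288 ≈ -3.3498e+5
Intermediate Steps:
T = -86123/288 (T = -297 + (266 + 321)/(-139 - 149) = -297 + 587/(-288) = -297 + 587*(-1/288) = -297 - 587/288 = -86123/288 ≈ -299.04)
T - 1*334684 = -86123/288 - 1*334684 = -86123/288 - 334684 = -96475115/288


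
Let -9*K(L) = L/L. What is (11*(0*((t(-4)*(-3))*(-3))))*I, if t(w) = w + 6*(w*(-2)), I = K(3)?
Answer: 0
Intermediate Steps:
K(L) = -⅑ (K(L) = -L/(9*L) = -⅑*1 = -⅑)
I = -⅑ ≈ -0.11111
t(w) = -11*w (t(w) = w + 6*(-2*w) = w - 12*w = -11*w)
(11*(0*((t(-4)*(-3))*(-3))))*I = (11*(0*((-11*(-4)*(-3))*(-3))))*(-⅑) = (11*(0*((44*(-3))*(-3))))*(-⅑) = (11*(0*(-132*(-3))))*(-⅑) = (11*(0*396))*(-⅑) = (11*0)*(-⅑) = 0*(-⅑) = 0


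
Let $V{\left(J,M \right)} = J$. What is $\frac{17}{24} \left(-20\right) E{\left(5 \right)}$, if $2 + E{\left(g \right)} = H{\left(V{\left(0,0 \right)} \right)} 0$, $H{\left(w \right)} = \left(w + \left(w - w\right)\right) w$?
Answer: $\frac{85}{3} \approx 28.333$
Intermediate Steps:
$H{\left(w \right)} = w^{2}$ ($H{\left(w \right)} = \left(w + 0\right) w = w w = w^{2}$)
$E{\left(g \right)} = -2$ ($E{\left(g \right)} = -2 + 0^{2} \cdot 0 = -2 + 0 \cdot 0 = -2 + 0 = -2$)
$\frac{17}{24} \left(-20\right) E{\left(5 \right)} = \frac{17}{24} \left(-20\right) \left(-2\right) = \left(- \frac{85}{6}\right) \left(-2\right) = \frac{85}{3}$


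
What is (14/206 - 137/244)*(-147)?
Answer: 1823241/25132 ≈ 72.547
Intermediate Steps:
(14/206 - 137/244)*(-147) = (14*(1/206) - 137*1/244)*(-147) = (7/103 - 137/244)*(-147) = -12403/25132*(-147) = 1823241/25132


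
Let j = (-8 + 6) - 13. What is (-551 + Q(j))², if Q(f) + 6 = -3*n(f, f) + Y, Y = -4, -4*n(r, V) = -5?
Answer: 5103081/16 ≈ 3.1894e+5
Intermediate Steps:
n(r, V) = 5/4 (n(r, V) = -¼*(-5) = 5/4)
j = -15 (j = -2 - 13 = -15)
Q(f) = -55/4 (Q(f) = -6 + (-3*5/4 - 4) = -6 + (-15/4 - 4) = -6 - 31/4 = -55/4)
(-551 + Q(j))² = (-551 - 55/4)² = (-2259/4)² = 5103081/16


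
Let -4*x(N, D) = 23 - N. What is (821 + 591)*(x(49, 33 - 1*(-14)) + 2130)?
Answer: 3016738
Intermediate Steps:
x(N, D) = -23/4 + N/4 (x(N, D) = -(23 - N)/4 = -23/4 + N/4)
(821 + 591)*(x(49, 33 - 1*(-14)) + 2130) = (821 + 591)*((-23/4 + (1/4)*49) + 2130) = 1412*((-23/4 + 49/4) + 2130) = 1412*(13/2 + 2130) = 1412*(4273/2) = 3016738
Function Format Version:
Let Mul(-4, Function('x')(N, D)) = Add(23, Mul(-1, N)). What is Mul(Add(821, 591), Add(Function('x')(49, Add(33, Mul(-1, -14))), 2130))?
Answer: 3016738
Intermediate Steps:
Function('x')(N, D) = Add(Rational(-23, 4), Mul(Rational(1, 4), N)) (Function('x')(N, D) = Mul(Rational(-1, 4), Add(23, Mul(-1, N))) = Add(Rational(-23, 4), Mul(Rational(1, 4), N)))
Mul(Add(821, 591), Add(Function('x')(49, Add(33, Mul(-1, -14))), 2130)) = Mul(Add(821, 591), Add(Add(Rational(-23, 4), Mul(Rational(1, 4), 49)), 2130)) = Mul(1412, Add(Add(Rational(-23, 4), Rational(49, 4)), 2130)) = Mul(1412, Add(Rational(13, 2), 2130)) = Mul(1412, Rational(4273, 2)) = 3016738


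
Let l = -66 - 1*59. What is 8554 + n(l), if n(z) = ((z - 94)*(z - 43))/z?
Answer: 1032458/125 ≈ 8259.7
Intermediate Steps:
l = -125 (l = -66 - 59 = -125)
n(z) = (-94 + z)*(-43 + z)/z (n(z) = ((-94 + z)*(-43 + z))/z = (-94 + z)*(-43 + z)/z)
8554 + n(l) = 8554 + (-137 - 125 + 4042/(-125)) = 8554 + (-137 - 125 + 4042*(-1/125)) = 8554 + (-137 - 125 - 4042/125) = 8554 - 36792/125 = 1032458/125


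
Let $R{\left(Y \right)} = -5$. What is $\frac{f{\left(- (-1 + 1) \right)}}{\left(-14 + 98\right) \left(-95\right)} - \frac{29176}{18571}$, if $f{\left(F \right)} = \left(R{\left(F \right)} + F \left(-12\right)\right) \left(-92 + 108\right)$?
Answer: $- \frac{236060}{151221} \approx -1.561$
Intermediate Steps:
$f{\left(F \right)} = -80 - 192 F$ ($f{\left(F \right)} = \left(-5 + F \left(-12\right)\right) \left(-92 + 108\right) = \left(-5 - 12 F\right) 16 = -80 - 192 F$)
$\frac{f{\left(- (-1 + 1) \right)}}{\left(-14 + 98\right) \left(-95\right)} - \frac{29176}{18571} = \frac{-80 - 192 \left(- (-1 + 1)\right)}{\left(-14 + 98\right) \left(-95\right)} - \frac{29176}{18571} = \frac{-80 - 192 \left(\left(-1\right) 0\right)}{84 \left(-95\right)} - \frac{4168}{2653} = \frac{-80 - 0}{-7980} - \frac{4168}{2653} = \left(-80 + 0\right) \left(- \frac{1}{7980}\right) - \frac{4168}{2653} = \left(-80\right) \left(- \frac{1}{7980}\right) - \frac{4168}{2653} = \frac{4}{399} - \frac{4168}{2653} = - \frac{236060}{151221}$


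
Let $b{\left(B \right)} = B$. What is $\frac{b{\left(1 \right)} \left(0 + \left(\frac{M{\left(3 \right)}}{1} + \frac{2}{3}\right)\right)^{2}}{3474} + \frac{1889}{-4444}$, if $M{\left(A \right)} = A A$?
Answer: $- \frac{27662035}{69473052} \approx -0.39817$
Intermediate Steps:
$M{\left(A \right)} = A^{2}$
$\frac{b{\left(1 \right)} \left(0 + \left(\frac{M{\left(3 \right)}}{1} + \frac{2}{3}\right)\right)^{2}}{3474} + \frac{1889}{-4444} = \frac{1 \left(0 + \left(\frac{3^{2}}{1} + \frac{2}{3}\right)\right)^{2}}{3474} + \frac{1889}{-4444} = 1 \left(0 + \left(9 \cdot 1 + 2 \cdot \frac{1}{3}\right)\right)^{2} \cdot \frac{1}{3474} + 1889 \left(- \frac{1}{4444}\right) = 1 \left(0 + \left(9 + \frac{2}{3}\right)\right)^{2} \cdot \frac{1}{3474} - \frac{1889}{4444} = 1 \left(0 + \frac{29}{3}\right)^{2} \cdot \frac{1}{3474} - \frac{1889}{4444} = 1 \left(\frac{29}{3}\right)^{2} \cdot \frac{1}{3474} - \frac{1889}{4444} = 1 \cdot \frac{841}{9} \cdot \frac{1}{3474} - \frac{1889}{4444} = \frac{841}{9} \cdot \frac{1}{3474} - \frac{1889}{4444} = \frac{841}{31266} - \frac{1889}{4444} = - \frac{27662035}{69473052}$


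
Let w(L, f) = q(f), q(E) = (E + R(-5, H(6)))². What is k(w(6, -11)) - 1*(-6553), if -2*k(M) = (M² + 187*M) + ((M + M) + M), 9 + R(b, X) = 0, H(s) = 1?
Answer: -111447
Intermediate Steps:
R(b, X) = -9 (R(b, X) = -9 + 0 = -9)
q(E) = (-9 + E)² (q(E) = (E - 9)² = (-9 + E)²)
w(L, f) = (-9 + f)²
k(M) = -95*M - M²/2 (k(M) = -((M² + 187*M) + ((M + M) + M))/2 = -((M² + 187*M) + (2*M + M))/2 = -((M² + 187*M) + 3*M)/2 = -(M² + 190*M)/2 = -95*M - M²/2)
k(w(6, -11)) - 1*(-6553) = -(-9 - 11)²*(190 + (-9 - 11)²)/2 - 1*(-6553) = -½*(-20)²*(190 + (-20)²) + 6553 = -½*400*(190 + 400) + 6553 = -½*400*590 + 6553 = -118000 + 6553 = -111447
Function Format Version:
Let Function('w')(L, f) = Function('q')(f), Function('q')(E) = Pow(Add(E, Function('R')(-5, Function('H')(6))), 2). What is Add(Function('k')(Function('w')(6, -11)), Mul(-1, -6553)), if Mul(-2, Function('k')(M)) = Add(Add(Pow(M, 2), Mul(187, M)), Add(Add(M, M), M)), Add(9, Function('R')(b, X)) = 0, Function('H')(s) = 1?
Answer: -111447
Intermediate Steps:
Function('R')(b, X) = -9 (Function('R')(b, X) = Add(-9, 0) = -9)
Function('q')(E) = Pow(Add(-9, E), 2) (Function('q')(E) = Pow(Add(E, -9), 2) = Pow(Add(-9, E), 2))
Function('w')(L, f) = Pow(Add(-9, f), 2)
Function('k')(M) = Add(Mul(-95, M), Mul(Rational(-1, 2), Pow(M, 2))) (Function('k')(M) = Mul(Rational(-1, 2), Add(Add(Pow(M, 2), Mul(187, M)), Add(Add(M, M), M))) = Mul(Rational(-1, 2), Add(Add(Pow(M, 2), Mul(187, M)), Add(Mul(2, M), M))) = Mul(Rational(-1, 2), Add(Add(Pow(M, 2), Mul(187, M)), Mul(3, M))) = Mul(Rational(-1, 2), Add(Pow(M, 2), Mul(190, M))) = Add(Mul(-95, M), Mul(Rational(-1, 2), Pow(M, 2))))
Add(Function('k')(Function('w')(6, -11)), Mul(-1, -6553)) = Add(Mul(Rational(-1, 2), Pow(Add(-9, -11), 2), Add(190, Pow(Add(-9, -11), 2))), Mul(-1, -6553)) = Add(Mul(Rational(-1, 2), Pow(-20, 2), Add(190, Pow(-20, 2))), 6553) = Add(Mul(Rational(-1, 2), 400, Add(190, 400)), 6553) = Add(Mul(Rational(-1, 2), 400, 590), 6553) = Add(-118000, 6553) = -111447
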